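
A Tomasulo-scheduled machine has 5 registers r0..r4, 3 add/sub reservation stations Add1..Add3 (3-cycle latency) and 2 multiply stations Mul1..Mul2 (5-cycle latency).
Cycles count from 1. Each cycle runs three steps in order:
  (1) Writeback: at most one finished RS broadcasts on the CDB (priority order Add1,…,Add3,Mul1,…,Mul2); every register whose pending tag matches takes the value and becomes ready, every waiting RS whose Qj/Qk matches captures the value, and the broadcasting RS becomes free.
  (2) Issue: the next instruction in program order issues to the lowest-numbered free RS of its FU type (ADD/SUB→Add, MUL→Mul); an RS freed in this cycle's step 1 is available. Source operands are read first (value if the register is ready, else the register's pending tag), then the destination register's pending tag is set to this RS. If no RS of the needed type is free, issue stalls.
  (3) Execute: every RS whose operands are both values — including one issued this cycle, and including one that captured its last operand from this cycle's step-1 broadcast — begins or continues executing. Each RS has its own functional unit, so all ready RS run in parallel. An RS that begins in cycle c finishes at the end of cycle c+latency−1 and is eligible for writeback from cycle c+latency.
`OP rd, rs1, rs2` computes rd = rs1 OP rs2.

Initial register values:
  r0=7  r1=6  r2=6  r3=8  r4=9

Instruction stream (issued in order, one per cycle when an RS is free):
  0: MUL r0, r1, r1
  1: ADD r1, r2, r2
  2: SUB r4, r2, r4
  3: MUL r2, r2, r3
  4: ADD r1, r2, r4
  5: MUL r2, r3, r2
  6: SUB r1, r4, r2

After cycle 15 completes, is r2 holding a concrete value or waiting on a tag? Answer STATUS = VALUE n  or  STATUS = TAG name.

STATUS = VALUE 384

c1: issue MUL r0<-Mul1 | r0:Mul1,r1:6,r2:6,r3:8,r4:9
c2: issue ADD r1<-Add1 | r0:Mul1,r1:Add1,r2:6,r3:8,r4:9
c3: issue SUB r4<-Add2 | r0:Mul1,r1:Add1,r2:6,r3:8,r4:Add2
c4: issue MUL r2<-Mul2 | r0:Mul1,r1:Add1,r2:Mul2,r3:8,r4:Add2
c5: CDB Add1=12; issue ADD r1<-Add1 | r0:Mul1,r1:Add1,r2:Mul2,r3:8,r4:Add2
c6: CDB Add2=-3; stall | r0:Mul1,r1:Add1,r2:Mul2,r3:8,r4:-3
c7: CDB Mul1=36; issue MUL r2<-Mul1 | r0:36,r1:Add1,r2:Mul1,r3:8,r4:-3
c8: issue SUB r1<-Add2 | r0:36,r1:Add2,r2:Mul1,r3:8,r4:-3
c9: CDB Mul2=48 | r0:36,r1:Add2,r2:Mul1,r3:8,r4:-3
c10: - | r0:36,r1:Add2,r2:Mul1,r3:8,r4:-3
c11: - | r0:36,r1:Add2,r2:Mul1,r3:8,r4:-3
c12: CDB Add1=45 | r0:36,r1:Add2,r2:Mul1,r3:8,r4:-3
c13: - | r0:36,r1:Add2,r2:Mul1,r3:8,r4:-3
c14: CDB Mul1=384 | r0:36,r1:Add2,r2:384,r3:8,r4:-3
c15: - | r0:36,r1:Add2,r2:384,r3:8,r4:-3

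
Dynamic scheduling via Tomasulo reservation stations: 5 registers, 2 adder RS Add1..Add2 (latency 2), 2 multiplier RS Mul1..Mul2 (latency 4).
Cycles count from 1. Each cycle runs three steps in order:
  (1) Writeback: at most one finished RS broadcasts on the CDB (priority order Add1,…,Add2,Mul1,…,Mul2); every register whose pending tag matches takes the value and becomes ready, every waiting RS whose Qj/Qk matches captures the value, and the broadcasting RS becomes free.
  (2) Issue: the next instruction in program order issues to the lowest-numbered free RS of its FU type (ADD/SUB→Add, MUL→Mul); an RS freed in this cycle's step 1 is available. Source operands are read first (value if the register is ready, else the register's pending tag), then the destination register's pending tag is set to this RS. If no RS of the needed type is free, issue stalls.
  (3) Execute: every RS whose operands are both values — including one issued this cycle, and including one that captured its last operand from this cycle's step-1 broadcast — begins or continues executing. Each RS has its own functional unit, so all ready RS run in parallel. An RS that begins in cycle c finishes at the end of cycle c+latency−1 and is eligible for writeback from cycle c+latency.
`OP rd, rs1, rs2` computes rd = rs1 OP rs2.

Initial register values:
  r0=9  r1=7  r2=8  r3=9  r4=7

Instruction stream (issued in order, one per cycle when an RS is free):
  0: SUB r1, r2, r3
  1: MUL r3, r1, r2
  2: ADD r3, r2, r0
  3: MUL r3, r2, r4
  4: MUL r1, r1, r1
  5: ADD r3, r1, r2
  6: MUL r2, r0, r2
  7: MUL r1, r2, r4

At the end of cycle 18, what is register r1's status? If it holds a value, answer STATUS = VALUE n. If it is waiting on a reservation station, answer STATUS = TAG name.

  c1: issue SUB r1<-Add1  regs: r0:9,r1:Add1,r2:8,r3:9,r4:7
  c2: issue MUL r3<-Mul1  regs: r0:9,r1:Add1,r2:8,r3:Mul1,r4:7
  c3: CDB Add1=-1; issue ADD r3<-Add1  regs: r0:9,r1:-1,r2:8,r3:Add1,r4:7
  c4: issue MUL r3<-Mul2  regs: r0:9,r1:-1,r2:8,r3:Mul2,r4:7
  c5: CDB Add1=17; stall  regs: r0:9,r1:-1,r2:8,r3:Mul2,r4:7
  c6: stall  regs: r0:9,r1:-1,r2:8,r3:Mul2,r4:7
  c7: CDB Mul1=-8; issue MUL r1<-Mul1  regs: r0:9,r1:Mul1,r2:8,r3:Mul2,r4:7
  c8: CDB Mul2=56; issue ADD r3<-Add1  regs: r0:9,r1:Mul1,r2:8,r3:Add1,r4:7
  c9: issue MUL r2<-Mul2  regs: r0:9,r1:Mul1,r2:Mul2,r3:Add1,r4:7
  c10: stall  regs: r0:9,r1:Mul1,r2:Mul2,r3:Add1,r4:7
  c11: CDB Mul1=1; issue MUL r1<-Mul1  regs: r0:9,r1:Mul1,r2:Mul2,r3:Add1,r4:7
  c12: -  regs: r0:9,r1:Mul1,r2:Mul2,r3:Add1,r4:7
  c13: CDB Add1=9  regs: r0:9,r1:Mul1,r2:Mul2,r3:9,r4:7
  c14: CDB Mul2=72  regs: r0:9,r1:Mul1,r2:72,r3:9,r4:7
  c15: -  regs: r0:9,r1:Mul1,r2:72,r3:9,r4:7
  c16: -  regs: r0:9,r1:Mul1,r2:72,r3:9,r4:7
  c17: -  regs: r0:9,r1:Mul1,r2:72,r3:9,r4:7
  c18: CDB Mul1=504  regs: r0:9,r1:504,r2:72,r3:9,r4:7

STATUS = VALUE 504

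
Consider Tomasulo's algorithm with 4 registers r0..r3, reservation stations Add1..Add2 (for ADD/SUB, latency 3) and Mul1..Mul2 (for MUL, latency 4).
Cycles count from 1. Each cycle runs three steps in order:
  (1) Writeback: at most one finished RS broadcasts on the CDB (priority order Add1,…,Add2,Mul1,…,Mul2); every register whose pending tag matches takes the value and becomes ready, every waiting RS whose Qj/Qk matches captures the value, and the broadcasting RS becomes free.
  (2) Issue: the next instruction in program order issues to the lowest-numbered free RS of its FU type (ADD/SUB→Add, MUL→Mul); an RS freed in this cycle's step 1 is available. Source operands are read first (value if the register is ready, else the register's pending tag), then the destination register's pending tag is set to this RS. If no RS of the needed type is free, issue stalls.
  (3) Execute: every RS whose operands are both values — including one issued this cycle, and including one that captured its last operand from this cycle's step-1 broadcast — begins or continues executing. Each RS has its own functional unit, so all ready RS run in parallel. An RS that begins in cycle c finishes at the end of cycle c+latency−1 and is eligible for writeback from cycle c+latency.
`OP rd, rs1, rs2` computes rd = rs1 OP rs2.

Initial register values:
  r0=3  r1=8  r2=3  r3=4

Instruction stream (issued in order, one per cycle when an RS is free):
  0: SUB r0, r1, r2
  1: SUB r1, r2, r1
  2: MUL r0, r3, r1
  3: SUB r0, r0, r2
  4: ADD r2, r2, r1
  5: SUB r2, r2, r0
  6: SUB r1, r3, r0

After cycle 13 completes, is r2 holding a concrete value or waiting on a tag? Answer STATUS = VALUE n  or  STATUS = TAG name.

cycle 1: issue SUB r0<-Add1 // r0:Add1,r1:8,r2:3,r3:4
cycle 2: issue SUB r1<-Add2 // r0:Add1,r1:Add2,r2:3,r3:4
cycle 3: issue MUL r0<-Mul1 // r0:Mul1,r1:Add2,r2:3,r3:4
cycle 4: CDB Add1=5; issue SUB r0<-Add1 // r0:Add1,r1:Add2,r2:3,r3:4
cycle 5: CDB Add2=-5; issue ADD r2<-Add2 // r0:Add1,r1:-5,r2:Add2,r3:4
cycle 6: stall // r0:Add1,r1:-5,r2:Add2,r3:4
cycle 7: stall // r0:Add1,r1:-5,r2:Add2,r3:4
cycle 8: CDB Add2=-2; issue SUB r2<-Add2 // r0:Add1,r1:-5,r2:Add2,r3:4
cycle 9: CDB Mul1=-20; stall // r0:Add1,r1:-5,r2:Add2,r3:4
cycle 10: stall // r0:Add1,r1:-5,r2:Add2,r3:4
cycle 11: stall // r0:Add1,r1:-5,r2:Add2,r3:4
cycle 12: CDB Add1=-23; issue SUB r1<-Add1 // r0:-23,r1:Add1,r2:Add2,r3:4
cycle 13: - // r0:-23,r1:Add1,r2:Add2,r3:4

STATUS = TAG Add2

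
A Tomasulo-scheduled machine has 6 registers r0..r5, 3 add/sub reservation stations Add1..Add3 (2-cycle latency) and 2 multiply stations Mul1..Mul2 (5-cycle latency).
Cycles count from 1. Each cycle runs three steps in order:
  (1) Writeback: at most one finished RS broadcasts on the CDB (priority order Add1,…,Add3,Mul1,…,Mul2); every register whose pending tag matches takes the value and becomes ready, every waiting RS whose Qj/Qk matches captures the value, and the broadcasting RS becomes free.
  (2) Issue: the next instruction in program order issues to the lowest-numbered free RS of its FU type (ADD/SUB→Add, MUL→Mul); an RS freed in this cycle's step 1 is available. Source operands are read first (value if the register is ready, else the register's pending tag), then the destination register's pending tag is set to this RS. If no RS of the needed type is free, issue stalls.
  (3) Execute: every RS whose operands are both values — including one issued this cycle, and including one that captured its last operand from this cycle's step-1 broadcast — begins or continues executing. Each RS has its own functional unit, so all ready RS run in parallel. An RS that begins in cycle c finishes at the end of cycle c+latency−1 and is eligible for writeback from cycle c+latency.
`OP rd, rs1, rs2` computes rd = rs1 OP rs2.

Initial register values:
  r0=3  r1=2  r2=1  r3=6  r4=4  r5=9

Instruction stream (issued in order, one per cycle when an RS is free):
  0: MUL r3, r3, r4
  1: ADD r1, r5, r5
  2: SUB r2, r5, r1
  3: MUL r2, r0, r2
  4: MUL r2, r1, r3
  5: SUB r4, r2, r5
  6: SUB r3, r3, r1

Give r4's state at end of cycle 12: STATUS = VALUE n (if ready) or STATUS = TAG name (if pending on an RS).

STATUS = TAG Add1

cycle 1: issue MUL r3<-Mul1 // r0:3,r1:2,r2:1,r3:Mul1,r4:4,r5:9
cycle 2: issue ADD r1<-Add1 // r0:3,r1:Add1,r2:1,r3:Mul1,r4:4,r5:9
cycle 3: issue SUB r2<-Add2 // r0:3,r1:Add1,r2:Add2,r3:Mul1,r4:4,r5:9
cycle 4: CDB Add1=18; issue MUL r2<-Mul2 // r0:3,r1:18,r2:Mul2,r3:Mul1,r4:4,r5:9
cycle 5: stall // r0:3,r1:18,r2:Mul2,r3:Mul1,r4:4,r5:9
cycle 6: CDB Add2=-9; stall // r0:3,r1:18,r2:Mul2,r3:Mul1,r4:4,r5:9
cycle 7: CDB Mul1=24; issue MUL r2<-Mul1 // r0:3,r1:18,r2:Mul1,r3:24,r4:4,r5:9
cycle 8: issue SUB r4<-Add1 // r0:3,r1:18,r2:Mul1,r3:24,r4:Add1,r5:9
cycle 9: issue SUB r3<-Add2 // r0:3,r1:18,r2:Mul1,r3:Add2,r4:Add1,r5:9
cycle 10: - // r0:3,r1:18,r2:Mul1,r3:Add2,r4:Add1,r5:9
cycle 11: CDB Add2=6 // r0:3,r1:18,r2:Mul1,r3:6,r4:Add1,r5:9
cycle 12: CDB Mul1=432 // r0:3,r1:18,r2:432,r3:6,r4:Add1,r5:9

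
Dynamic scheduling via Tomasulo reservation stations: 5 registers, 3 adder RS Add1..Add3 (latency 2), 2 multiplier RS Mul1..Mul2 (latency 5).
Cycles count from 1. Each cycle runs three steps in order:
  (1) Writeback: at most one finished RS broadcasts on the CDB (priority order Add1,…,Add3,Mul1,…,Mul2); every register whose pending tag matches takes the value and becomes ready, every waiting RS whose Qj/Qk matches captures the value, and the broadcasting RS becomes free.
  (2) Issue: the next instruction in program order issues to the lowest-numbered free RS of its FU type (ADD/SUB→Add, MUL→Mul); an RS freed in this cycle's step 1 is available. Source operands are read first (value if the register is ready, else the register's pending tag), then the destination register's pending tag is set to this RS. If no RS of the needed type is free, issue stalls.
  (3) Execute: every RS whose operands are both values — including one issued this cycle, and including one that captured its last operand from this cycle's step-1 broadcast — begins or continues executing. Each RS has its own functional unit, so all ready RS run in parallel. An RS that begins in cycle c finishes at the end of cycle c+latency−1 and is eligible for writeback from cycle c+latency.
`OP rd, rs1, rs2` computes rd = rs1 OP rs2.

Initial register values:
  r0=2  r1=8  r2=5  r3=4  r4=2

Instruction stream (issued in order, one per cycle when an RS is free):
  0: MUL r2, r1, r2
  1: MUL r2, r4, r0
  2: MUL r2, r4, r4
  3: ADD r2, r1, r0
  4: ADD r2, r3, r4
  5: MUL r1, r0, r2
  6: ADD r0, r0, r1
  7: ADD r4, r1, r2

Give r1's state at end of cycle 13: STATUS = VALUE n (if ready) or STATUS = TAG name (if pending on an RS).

  c1: issue MUL r2<-Mul1  regs: r0:2,r1:8,r2:Mul1,r3:4,r4:2
  c2: issue MUL r2<-Mul2  regs: r0:2,r1:8,r2:Mul2,r3:4,r4:2
  c3: stall  regs: r0:2,r1:8,r2:Mul2,r3:4,r4:2
  c4: stall  regs: r0:2,r1:8,r2:Mul2,r3:4,r4:2
  c5: stall  regs: r0:2,r1:8,r2:Mul2,r3:4,r4:2
  c6: CDB Mul1=40; issue MUL r2<-Mul1  regs: r0:2,r1:8,r2:Mul1,r3:4,r4:2
  c7: CDB Mul2=4; issue ADD r2<-Add1  regs: r0:2,r1:8,r2:Add1,r3:4,r4:2
  c8: issue ADD r2<-Add2  regs: r0:2,r1:8,r2:Add2,r3:4,r4:2
  c9: CDB Add1=10; issue MUL r1<-Mul2  regs: r0:2,r1:Mul2,r2:Add2,r3:4,r4:2
  c10: CDB Add2=6; issue ADD r0<-Add1  regs: r0:Add1,r1:Mul2,r2:6,r3:4,r4:2
  c11: CDB Mul1=4; issue ADD r4<-Add2  regs: r0:Add1,r1:Mul2,r2:6,r3:4,r4:Add2
  c12: -  regs: r0:Add1,r1:Mul2,r2:6,r3:4,r4:Add2
  c13: -  regs: r0:Add1,r1:Mul2,r2:6,r3:4,r4:Add2

STATUS = TAG Mul2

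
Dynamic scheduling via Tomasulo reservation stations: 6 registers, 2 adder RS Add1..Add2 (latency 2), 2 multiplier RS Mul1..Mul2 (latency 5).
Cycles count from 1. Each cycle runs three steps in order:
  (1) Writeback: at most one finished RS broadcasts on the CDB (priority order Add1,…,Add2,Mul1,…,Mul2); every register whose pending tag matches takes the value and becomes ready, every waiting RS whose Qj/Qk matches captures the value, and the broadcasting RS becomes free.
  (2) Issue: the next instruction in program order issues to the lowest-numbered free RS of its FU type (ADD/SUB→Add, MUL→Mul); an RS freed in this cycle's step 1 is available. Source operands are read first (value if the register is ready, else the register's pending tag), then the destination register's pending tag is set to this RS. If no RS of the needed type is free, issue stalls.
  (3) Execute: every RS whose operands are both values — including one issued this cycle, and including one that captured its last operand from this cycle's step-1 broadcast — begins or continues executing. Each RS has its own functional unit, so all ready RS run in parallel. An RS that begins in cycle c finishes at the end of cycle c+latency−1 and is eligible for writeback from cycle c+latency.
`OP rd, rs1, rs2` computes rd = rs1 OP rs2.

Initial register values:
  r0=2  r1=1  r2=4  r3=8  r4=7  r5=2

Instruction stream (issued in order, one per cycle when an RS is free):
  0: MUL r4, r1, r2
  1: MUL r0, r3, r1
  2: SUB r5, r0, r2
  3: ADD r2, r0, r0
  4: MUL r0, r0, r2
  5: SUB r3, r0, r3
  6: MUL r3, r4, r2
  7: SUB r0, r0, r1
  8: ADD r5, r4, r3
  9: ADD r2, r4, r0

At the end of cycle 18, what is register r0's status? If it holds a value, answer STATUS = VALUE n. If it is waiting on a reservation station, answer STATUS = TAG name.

STATUS = VALUE 127

  c1: issue MUL r4<-Mul1  regs: r0:2,r1:1,r2:4,r3:8,r4:Mul1,r5:2
  c2: issue MUL r0<-Mul2  regs: r0:Mul2,r1:1,r2:4,r3:8,r4:Mul1,r5:2
  c3: issue SUB r5<-Add1  regs: r0:Mul2,r1:1,r2:4,r3:8,r4:Mul1,r5:Add1
  c4: issue ADD r2<-Add2  regs: r0:Mul2,r1:1,r2:Add2,r3:8,r4:Mul1,r5:Add1
  c5: stall  regs: r0:Mul2,r1:1,r2:Add2,r3:8,r4:Mul1,r5:Add1
  c6: CDB Mul1=4; issue MUL r0<-Mul1  regs: r0:Mul1,r1:1,r2:Add2,r3:8,r4:4,r5:Add1
  c7: CDB Mul2=8; stall  regs: r0:Mul1,r1:1,r2:Add2,r3:8,r4:4,r5:Add1
  c8: stall  regs: r0:Mul1,r1:1,r2:Add2,r3:8,r4:4,r5:Add1
  c9: CDB Add1=4; issue SUB r3<-Add1  regs: r0:Mul1,r1:1,r2:Add2,r3:Add1,r4:4,r5:4
  c10: CDB Add2=16; issue MUL r3<-Mul2  regs: r0:Mul1,r1:1,r2:16,r3:Mul2,r4:4,r5:4
  c11: issue SUB r0<-Add2  regs: r0:Add2,r1:1,r2:16,r3:Mul2,r4:4,r5:4
  c12: stall  regs: r0:Add2,r1:1,r2:16,r3:Mul2,r4:4,r5:4
  c13: stall  regs: r0:Add2,r1:1,r2:16,r3:Mul2,r4:4,r5:4
  c14: stall  regs: r0:Add2,r1:1,r2:16,r3:Mul2,r4:4,r5:4
  c15: CDB Mul1=128; stall  regs: r0:Add2,r1:1,r2:16,r3:Mul2,r4:4,r5:4
  c16: CDB Mul2=64; stall  regs: r0:Add2,r1:1,r2:16,r3:64,r4:4,r5:4
  c17: CDB Add1=120; issue ADD r5<-Add1  regs: r0:Add2,r1:1,r2:16,r3:64,r4:4,r5:Add1
  c18: CDB Add2=127; issue ADD r2<-Add2  regs: r0:127,r1:1,r2:Add2,r3:64,r4:4,r5:Add1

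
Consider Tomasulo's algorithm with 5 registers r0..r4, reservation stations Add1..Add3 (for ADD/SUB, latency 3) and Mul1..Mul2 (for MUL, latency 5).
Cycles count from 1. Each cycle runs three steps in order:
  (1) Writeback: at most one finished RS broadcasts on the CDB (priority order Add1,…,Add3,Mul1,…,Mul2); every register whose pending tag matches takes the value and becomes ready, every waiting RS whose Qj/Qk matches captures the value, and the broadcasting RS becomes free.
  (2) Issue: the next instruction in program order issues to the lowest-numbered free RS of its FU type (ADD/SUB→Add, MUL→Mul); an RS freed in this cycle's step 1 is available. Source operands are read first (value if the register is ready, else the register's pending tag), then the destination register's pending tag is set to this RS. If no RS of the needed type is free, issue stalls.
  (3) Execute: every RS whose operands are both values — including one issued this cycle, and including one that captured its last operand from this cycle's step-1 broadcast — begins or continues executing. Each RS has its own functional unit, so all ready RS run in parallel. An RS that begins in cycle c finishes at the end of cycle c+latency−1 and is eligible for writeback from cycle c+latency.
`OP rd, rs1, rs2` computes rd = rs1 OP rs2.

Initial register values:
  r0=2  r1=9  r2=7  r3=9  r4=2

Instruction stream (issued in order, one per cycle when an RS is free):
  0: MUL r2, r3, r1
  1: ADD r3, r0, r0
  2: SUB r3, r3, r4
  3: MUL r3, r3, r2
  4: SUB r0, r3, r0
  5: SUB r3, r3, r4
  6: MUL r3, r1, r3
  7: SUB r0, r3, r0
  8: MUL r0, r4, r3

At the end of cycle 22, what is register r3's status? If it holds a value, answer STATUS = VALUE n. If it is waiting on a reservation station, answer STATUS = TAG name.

  c1: issue MUL r2<-Mul1  regs: r0:2,r1:9,r2:Mul1,r3:9,r4:2
  c2: issue ADD r3<-Add1  regs: r0:2,r1:9,r2:Mul1,r3:Add1,r4:2
  c3: issue SUB r3<-Add2  regs: r0:2,r1:9,r2:Mul1,r3:Add2,r4:2
  c4: issue MUL r3<-Mul2  regs: r0:2,r1:9,r2:Mul1,r3:Mul2,r4:2
  c5: CDB Add1=4; issue SUB r0<-Add1  regs: r0:Add1,r1:9,r2:Mul1,r3:Mul2,r4:2
  c6: CDB Mul1=81; issue SUB r3<-Add3  regs: r0:Add1,r1:9,r2:81,r3:Add3,r4:2
  c7: issue MUL r3<-Mul1  regs: r0:Add1,r1:9,r2:81,r3:Mul1,r4:2
  c8: CDB Add2=2; issue SUB r0<-Add2  regs: r0:Add2,r1:9,r2:81,r3:Mul1,r4:2
  c9: stall  regs: r0:Add2,r1:9,r2:81,r3:Mul1,r4:2
  c10: stall  regs: r0:Add2,r1:9,r2:81,r3:Mul1,r4:2
  c11: stall  regs: r0:Add2,r1:9,r2:81,r3:Mul1,r4:2
  c12: stall  regs: r0:Add2,r1:9,r2:81,r3:Mul1,r4:2
  c13: CDB Mul2=162; issue MUL r0<-Mul2  regs: r0:Mul2,r1:9,r2:81,r3:Mul1,r4:2
  c14: -  regs: r0:Mul2,r1:9,r2:81,r3:Mul1,r4:2
  c15: -  regs: r0:Mul2,r1:9,r2:81,r3:Mul1,r4:2
  c16: CDB Add1=160  regs: r0:Mul2,r1:9,r2:81,r3:Mul1,r4:2
  c17: CDB Add3=160  regs: r0:Mul2,r1:9,r2:81,r3:Mul1,r4:2
  c18: -  regs: r0:Mul2,r1:9,r2:81,r3:Mul1,r4:2
  c19: -  regs: r0:Mul2,r1:9,r2:81,r3:Mul1,r4:2
  c20: -  regs: r0:Mul2,r1:9,r2:81,r3:Mul1,r4:2
  c21: -  regs: r0:Mul2,r1:9,r2:81,r3:Mul1,r4:2
  c22: CDB Mul1=1440  regs: r0:Mul2,r1:9,r2:81,r3:1440,r4:2

STATUS = VALUE 1440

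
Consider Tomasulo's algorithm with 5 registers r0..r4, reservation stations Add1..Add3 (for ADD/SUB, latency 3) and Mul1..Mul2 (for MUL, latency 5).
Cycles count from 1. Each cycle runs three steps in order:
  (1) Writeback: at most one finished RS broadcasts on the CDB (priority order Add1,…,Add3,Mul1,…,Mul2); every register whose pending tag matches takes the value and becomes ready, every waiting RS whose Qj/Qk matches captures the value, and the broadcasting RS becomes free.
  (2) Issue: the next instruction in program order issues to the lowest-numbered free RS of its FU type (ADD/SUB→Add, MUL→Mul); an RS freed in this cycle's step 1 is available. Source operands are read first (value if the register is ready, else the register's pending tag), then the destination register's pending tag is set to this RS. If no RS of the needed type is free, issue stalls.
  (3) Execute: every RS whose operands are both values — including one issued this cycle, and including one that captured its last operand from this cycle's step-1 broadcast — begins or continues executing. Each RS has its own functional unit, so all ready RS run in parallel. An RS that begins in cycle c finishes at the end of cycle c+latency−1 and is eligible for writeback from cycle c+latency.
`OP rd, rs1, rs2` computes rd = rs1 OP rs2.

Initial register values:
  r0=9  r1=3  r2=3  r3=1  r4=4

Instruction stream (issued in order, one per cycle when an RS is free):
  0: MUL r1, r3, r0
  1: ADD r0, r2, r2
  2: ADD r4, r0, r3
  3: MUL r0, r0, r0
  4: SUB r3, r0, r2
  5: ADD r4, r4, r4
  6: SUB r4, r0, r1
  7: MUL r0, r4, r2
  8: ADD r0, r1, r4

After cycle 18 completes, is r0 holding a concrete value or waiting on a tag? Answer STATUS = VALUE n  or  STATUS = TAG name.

STATUS = VALUE 36

c1: issue MUL r1<-Mul1 | r0:9,r1:Mul1,r2:3,r3:1,r4:4
c2: issue ADD r0<-Add1 | r0:Add1,r1:Mul1,r2:3,r3:1,r4:4
c3: issue ADD r4<-Add2 | r0:Add1,r1:Mul1,r2:3,r3:1,r4:Add2
c4: issue MUL r0<-Mul2 | r0:Mul2,r1:Mul1,r2:3,r3:1,r4:Add2
c5: CDB Add1=6; issue SUB r3<-Add1 | r0:Mul2,r1:Mul1,r2:3,r3:Add1,r4:Add2
c6: CDB Mul1=9; issue ADD r4<-Add3 | r0:Mul2,r1:9,r2:3,r3:Add1,r4:Add3
c7: stall | r0:Mul2,r1:9,r2:3,r3:Add1,r4:Add3
c8: CDB Add2=7; issue SUB r4<-Add2 | r0:Mul2,r1:9,r2:3,r3:Add1,r4:Add2
c9: issue MUL r0<-Mul1 | r0:Mul1,r1:9,r2:3,r3:Add1,r4:Add2
c10: CDB Mul2=36; stall | r0:Mul1,r1:9,r2:3,r3:Add1,r4:Add2
c11: CDB Add3=14; issue ADD r0<-Add3 | r0:Add3,r1:9,r2:3,r3:Add1,r4:Add2
c12: - | r0:Add3,r1:9,r2:3,r3:Add1,r4:Add2
c13: CDB Add1=33 | r0:Add3,r1:9,r2:3,r3:33,r4:Add2
c14: CDB Add2=27 | r0:Add3,r1:9,r2:3,r3:33,r4:27
c15: - | r0:Add3,r1:9,r2:3,r3:33,r4:27
c16: - | r0:Add3,r1:9,r2:3,r3:33,r4:27
c17: CDB Add3=36 | r0:36,r1:9,r2:3,r3:33,r4:27
c18: - | r0:36,r1:9,r2:3,r3:33,r4:27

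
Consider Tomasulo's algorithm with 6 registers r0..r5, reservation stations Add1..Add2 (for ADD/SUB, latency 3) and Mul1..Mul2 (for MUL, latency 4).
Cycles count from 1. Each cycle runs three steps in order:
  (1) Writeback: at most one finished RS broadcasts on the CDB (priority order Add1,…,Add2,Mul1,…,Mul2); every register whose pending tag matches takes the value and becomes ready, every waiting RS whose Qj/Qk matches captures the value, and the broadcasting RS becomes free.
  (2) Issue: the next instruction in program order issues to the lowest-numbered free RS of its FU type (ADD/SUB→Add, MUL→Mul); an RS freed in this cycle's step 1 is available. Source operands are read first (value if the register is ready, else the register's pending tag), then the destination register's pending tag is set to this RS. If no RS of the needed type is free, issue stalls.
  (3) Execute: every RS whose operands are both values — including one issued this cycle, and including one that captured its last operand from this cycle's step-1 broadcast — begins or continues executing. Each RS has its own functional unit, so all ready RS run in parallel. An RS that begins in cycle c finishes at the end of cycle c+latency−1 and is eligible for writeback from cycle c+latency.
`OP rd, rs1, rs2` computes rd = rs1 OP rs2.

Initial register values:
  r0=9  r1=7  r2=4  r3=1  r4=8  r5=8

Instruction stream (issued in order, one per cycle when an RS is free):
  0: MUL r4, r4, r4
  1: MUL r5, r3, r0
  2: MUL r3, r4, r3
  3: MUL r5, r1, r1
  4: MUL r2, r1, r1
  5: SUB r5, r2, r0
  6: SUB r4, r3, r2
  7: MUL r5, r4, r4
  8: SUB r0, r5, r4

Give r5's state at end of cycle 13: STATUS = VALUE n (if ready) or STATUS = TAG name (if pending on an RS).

  c1: issue MUL r4<-Mul1  regs: r0:9,r1:7,r2:4,r3:1,r4:Mul1,r5:8
  c2: issue MUL r5<-Mul2  regs: r0:9,r1:7,r2:4,r3:1,r4:Mul1,r5:Mul2
  c3: stall  regs: r0:9,r1:7,r2:4,r3:1,r4:Mul1,r5:Mul2
  c4: stall  regs: r0:9,r1:7,r2:4,r3:1,r4:Mul1,r5:Mul2
  c5: CDB Mul1=64; issue MUL r3<-Mul1  regs: r0:9,r1:7,r2:4,r3:Mul1,r4:64,r5:Mul2
  c6: CDB Mul2=9; issue MUL r5<-Mul2  regs: r0:9,r1:7,r2:4,r3:Mul1,r4:64,r5:Mul2
  c7: stall  regs: r0:9,r1:7,r2:4,r3:Mul1,r4:64,r5:Mul2
  c8: stall  regs: r0:9,r1:7,r2:4,r3:Mul1,r4:64,r5:Mul2
  c9: CDB Mul1=64; issue MUL r2<-Mul1  regs: r0:9,r1:7,r2:Mul1,r3:64,r4:64,r5:Mul2
  c10: CDB Mul2=49; issue SUB r5<-Add1  regs: r0:9,r1:7,r2:Mul1,r3:64,r4:64,r5:Add1
  c11: issue SUB r4<-Add2  regs: r0:9,r1:7,r2:Mul1,r3:64,r4:Add2,r5:Add1
  c12: issue MUL r5<-Mul2  regs: r0:9,r1:7,r2:Mul1,r3:64,r4:Add2,r5:Mul2
  c13: CDB Mul1=49; stall  regs: r0:9,r1:7,r2:49,r3:64,r4:Add2,r5:Mul2

STATUS = TAG Mul2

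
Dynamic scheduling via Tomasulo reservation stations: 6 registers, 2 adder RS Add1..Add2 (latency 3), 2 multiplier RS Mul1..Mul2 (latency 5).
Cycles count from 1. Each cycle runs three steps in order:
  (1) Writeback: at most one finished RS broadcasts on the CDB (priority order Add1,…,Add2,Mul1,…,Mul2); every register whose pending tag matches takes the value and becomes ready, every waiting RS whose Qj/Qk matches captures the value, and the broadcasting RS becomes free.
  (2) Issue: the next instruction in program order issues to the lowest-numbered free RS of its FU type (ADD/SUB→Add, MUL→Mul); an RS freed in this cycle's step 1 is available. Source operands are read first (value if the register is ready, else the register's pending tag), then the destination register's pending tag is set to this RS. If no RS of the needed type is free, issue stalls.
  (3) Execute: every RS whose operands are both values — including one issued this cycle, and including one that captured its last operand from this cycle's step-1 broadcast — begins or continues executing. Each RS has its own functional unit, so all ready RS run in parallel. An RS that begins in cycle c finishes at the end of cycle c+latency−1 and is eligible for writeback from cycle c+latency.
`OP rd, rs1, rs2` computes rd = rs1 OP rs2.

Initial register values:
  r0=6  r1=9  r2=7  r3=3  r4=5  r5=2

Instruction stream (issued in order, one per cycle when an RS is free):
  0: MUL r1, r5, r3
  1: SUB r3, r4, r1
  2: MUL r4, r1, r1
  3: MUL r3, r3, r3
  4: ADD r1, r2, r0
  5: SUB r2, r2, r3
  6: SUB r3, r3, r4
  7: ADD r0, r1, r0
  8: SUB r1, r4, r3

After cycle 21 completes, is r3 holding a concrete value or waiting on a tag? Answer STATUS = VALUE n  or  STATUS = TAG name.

STATUS = VALUE -35

c1: issue MUL r1<-Mul1 | r0:6,r1:Mul1,r2:7,r3:3,r4:5,r5:2
c2: issue SUB r3<-Add1 | r0:6,r1:Mul1,r2:7,r3:Add1,r4:5,r5:2
c3: issue MUL r4<-Mul2 | r0:6,r1:Mul1,r2:7,r3:Add1,r4:Mul2,r5:2
c4: stall | r0:6,r1:Mul1,r2:7,r3:Add1,r4:Mul2,r5:2
c5: stall | r0:6,r1:Mul1,r2:7,r3:Add1,r4:Mul2,r5:2
c6: CDB Mul1=6; issue MUL r3<-Mul1 | r0:6,r1:6,r2:7,r3:Mul1,r4:Mul2,r5:2
c7: issue ADD r1<-Add2 | r0:6,r1:Add2,r2:7,r3:Mul1,r4:Mul2,r5:2
c8: stall | r0:6,r1:Add2,r2:7,r3:Mul1,r4:Mul2,r5:2
c9: CDB Add1=-1; issue SUB r2<-Add1 | r0:6,r1:Add2,r2:Add1,r3:Mul1,r4:Mul2,r5:2
c10: CDB Add2=13; issue SUB r3<-Add2 | r0:6,r1:13,r2:Add1,r3:Add2,r4:Mul2,r5:2
c11: CDB Mul2=36; stall | r0:6,r1:13,r2:Add1,r3:Add2,r4:36,r5:2
c12: stall | r0:6,r1:13,r2:Add1,r3:Add2,r4:36,r5:2
c13: stall | r0:6,r1:13,r2:Add1,r3:Add2,r4:36,r5:2
c14: CDB Mul1=1; stall | r0:6,r1:13,r2:Add1,r3:Add2,r4:36,r5:2
c15: stall | r0:6,r1:13,r2:Add1,r3:Add2,r4:36,r5:2
c16: stall | r0:6,r1:13,r2:Add1,r3:Add2,r4:36,r5:2
c17: CDB Add1=6; issue ADD r0<-Add1 | r0:Add1,r1:13,r2:6,r3:Add2,r4:36,r5:2
c18: CDB Add2=-35; issue SUB r1<-Add2 | r0:Add1,r1:Add2,r2:6,r3:-35,r4:36,r5:2
c19: - | r0:Add1,r1:Add2,r2:6,r3:-35,r4:36,r5:2
c20: CDB Add1=19 | r0:19,r1:Add2,r2:6,r3:-35,r4:36,r5:2
c21: CDB Add2=71 | r0:19,r1:71,r2:6,r3:-35,r4:36,r5:2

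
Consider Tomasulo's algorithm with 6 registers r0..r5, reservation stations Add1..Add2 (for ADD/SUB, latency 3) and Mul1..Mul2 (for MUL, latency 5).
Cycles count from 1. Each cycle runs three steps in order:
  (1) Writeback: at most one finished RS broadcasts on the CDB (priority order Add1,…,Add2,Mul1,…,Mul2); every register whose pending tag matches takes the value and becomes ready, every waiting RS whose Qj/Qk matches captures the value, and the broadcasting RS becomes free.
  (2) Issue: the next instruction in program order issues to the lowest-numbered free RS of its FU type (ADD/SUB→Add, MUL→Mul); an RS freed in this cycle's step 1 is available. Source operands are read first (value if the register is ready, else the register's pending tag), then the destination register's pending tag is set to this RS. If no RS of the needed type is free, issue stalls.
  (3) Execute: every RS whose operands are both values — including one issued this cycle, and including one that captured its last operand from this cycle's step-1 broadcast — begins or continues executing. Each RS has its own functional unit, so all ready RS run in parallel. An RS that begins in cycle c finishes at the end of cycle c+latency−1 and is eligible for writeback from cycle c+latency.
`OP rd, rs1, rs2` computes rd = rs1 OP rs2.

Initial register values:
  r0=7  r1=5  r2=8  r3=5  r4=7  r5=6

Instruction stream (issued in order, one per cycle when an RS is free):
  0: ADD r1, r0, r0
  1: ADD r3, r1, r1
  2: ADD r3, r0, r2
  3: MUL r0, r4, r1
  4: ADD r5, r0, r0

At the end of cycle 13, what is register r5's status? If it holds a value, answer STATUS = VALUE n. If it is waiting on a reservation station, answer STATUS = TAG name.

STATUS = VALUE 196

cycle 1: issue ADD r1<-Add1 // r0:7,r1:Add1,r2:8,r3:5,r4:7,r5:6
cycle 2: issue ADD r3<-Add2 // r0:7,r1:Add1,r2:8,r3:Add2,r4:7,r5:6
cycle 3: stall // r0:7,r1:Add1,r2:8,r3:Add2,r4:7,r5:6
cycle 4: CDB Add1=14; issue ADD r3<-Add1 // r0:7,r1:14,r2:8,r3:Add1,r4:7,r5:6
cycle 5: issue MUL r0<-Mul1 // r0:Mul1,r1:14,r2:8,r3:Add1,r4:7,r5:6
cycle 6: stall // r0:Mul1,r1:14,r2:8,r3:Add1,r4:7,r5:6
cycle 7: CDB Add1=15; issue ADD r5<-Add1 // r0:Mul1,r1:14,r2:8,r3:15,r4:7,r5:Add1
cycle 8: CDB Add2=28 // r0:Mul1,r1:14,r2:8,r3:15,r4:7,r5:Add1
cycle 9: - // r0:Mul1,r1:14,r2:8,r3:15,r4:7,r5:Add1
cycle 10: CDB Mul1=98 // r0:98,r1:14,r2:8,r3:15,r4:7,r5:Add1
cycle 11: - // r0:98,r1:14,r2:8,r3:15,r4:7,r5:Add1
cycle 12: - // r0:98,r1:14,r2:8,r3:15,r4:7,r5:Add1
cycle 13: CDB Add1=196 // r0:98,r1:14,r2:8,r3:15,r4:7,r5:196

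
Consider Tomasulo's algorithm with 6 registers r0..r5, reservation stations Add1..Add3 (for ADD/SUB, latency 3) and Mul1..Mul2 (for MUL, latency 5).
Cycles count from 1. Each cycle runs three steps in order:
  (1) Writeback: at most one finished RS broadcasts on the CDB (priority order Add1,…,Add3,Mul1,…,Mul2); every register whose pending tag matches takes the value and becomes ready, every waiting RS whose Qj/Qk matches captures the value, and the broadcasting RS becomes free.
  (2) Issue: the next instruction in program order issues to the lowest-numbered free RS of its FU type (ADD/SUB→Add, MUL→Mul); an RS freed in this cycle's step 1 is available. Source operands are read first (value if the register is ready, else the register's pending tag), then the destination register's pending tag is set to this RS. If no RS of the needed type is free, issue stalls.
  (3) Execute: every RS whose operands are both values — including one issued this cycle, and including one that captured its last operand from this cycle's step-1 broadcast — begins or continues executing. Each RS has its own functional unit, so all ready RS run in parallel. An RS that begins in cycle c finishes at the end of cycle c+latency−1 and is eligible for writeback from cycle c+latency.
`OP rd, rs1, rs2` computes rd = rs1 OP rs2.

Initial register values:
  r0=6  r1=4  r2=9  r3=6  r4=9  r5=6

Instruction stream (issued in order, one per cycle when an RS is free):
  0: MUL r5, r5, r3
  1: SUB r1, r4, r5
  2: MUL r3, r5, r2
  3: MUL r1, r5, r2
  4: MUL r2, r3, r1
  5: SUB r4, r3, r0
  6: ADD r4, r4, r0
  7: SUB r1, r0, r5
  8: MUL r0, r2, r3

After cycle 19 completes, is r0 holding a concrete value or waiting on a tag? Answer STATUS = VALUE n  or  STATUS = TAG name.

STATUS = TAG Mul2

c1: issue MUL r5<-Mul1 | r0:6,r1:4,r2:9,r3:6,r4:9,r5:Mul1
c2: issue SUB r1<-Add1 | r0:6,r1:Add1,r2:9,r3:6,r4:9,r5:Mul1
c3: issue MUL r3<-Mul2 | r0:6,r1:Add1,r2:9,r3:Mul2,r4:9,r5:Mul1
c4: stall | r0:6,r1:Add1,r2:9,r3:Mul2,r4:9,r5:Mul1
c5: stall | r0:6,r1:Add1,r2:9,r3:Mul2,r4:9,r5:Mul1
c6: CDB Mul1=36; issue MUL r1<-Mul1 | r0:6,r1:Mul1,r2:9,r3:Mul2,r4:9,r5:36
c7: stall | r0:6,r1:Mul1,r2:9,r3:Mul2,r4:9,r5:36
c8: stall | r0:6,r1:Mul1,r2:9,r3:Mul2,r4:9,r5:36
c9: CDB Add1=-27; stall | r0:6,r1:Mul1,r2:9,r3:Mul2,r4:9,r5:36
c10: stall | r0:6,r1:Mul1,r2:9,r3:Mul2,r4:9,r5:36
c11: CDB Mul1=324; issue MUL r2<-Mul1 | r0:6,r1:324,r2:Mul1,r3:Mul2,r4:9,r5:36
c12: CDB Mul2=324; issue SUB r4<-Add1 | r0:6,r1:324,r2:Mul1,r3:324,r4:Add1,r5:36
c13: issue ADD r4<-Add2 | r0:6,r1:324,r2:Mul1,r3:324,r4:Add2,r5:36
c14: issue SUB r1<-Add3 | r0:6,r1:Add3,r2:Mul1,r3:324,r4:Add2,r5:36
c15: CDB Add1=318; issue MUL r0<-Mul2 | r0:Mul2,r1:Add3,r2:Mul1,r3:324,r4:Add2,r5:36
c16: - | r0:Mul2,r1:Add3,r2:Mul1,r3:324,r4:Add2,r5:36
c17: CDB Add3=-30 | r0:Mul2,r1:-30,r2:Mul1,r3:324,r4:Add2,r5:36
c18: CDB Add2=324 | r0:Mul2,r1:-30,r2:Mul1,r3:324,r4:324,r5:36
c19: CDB Mul1=104976 | r0:Mul2,r1:-30,r2:104976,r3:324,r4:324,r5:36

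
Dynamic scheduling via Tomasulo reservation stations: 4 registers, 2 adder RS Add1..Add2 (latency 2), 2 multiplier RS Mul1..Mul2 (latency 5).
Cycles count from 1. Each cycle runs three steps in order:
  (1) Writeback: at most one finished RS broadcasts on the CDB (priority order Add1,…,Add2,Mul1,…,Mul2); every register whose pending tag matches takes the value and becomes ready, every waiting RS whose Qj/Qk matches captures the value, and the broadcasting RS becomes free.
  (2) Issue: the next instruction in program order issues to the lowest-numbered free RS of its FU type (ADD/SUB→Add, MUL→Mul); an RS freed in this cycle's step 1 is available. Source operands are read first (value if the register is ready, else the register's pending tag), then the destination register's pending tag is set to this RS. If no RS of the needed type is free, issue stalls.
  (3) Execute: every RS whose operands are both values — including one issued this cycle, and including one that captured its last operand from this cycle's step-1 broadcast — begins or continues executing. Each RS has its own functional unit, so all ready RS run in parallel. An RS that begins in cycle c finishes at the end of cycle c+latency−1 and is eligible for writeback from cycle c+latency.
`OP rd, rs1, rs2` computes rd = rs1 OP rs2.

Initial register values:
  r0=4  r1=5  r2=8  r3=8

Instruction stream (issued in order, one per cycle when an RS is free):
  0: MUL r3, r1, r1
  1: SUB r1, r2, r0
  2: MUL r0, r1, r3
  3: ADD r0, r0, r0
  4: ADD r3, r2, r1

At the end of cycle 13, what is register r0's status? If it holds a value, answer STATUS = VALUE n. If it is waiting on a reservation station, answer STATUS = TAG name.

STATUS = VALUE 200

c1: issue MUL r3<-Mul1 | r0:4,r1:5,r2:8,r3:Mul1
c2: issue SUB r1<-Add1 | r0:4,r1:Add1,r2:8,r3:Mul1
c3: issue MUL r0<-Mul2 | r0:Mul2,r1:Add1,r2:8,r3:Mul1
c4: CDB Add1=4; issue ADD r0<-Add1 | r0:Add1,r1:4,r2:8,r3:Mul1
c5: issue ADD r3<-Add2 | r0:Add1,r1:4,r2:8,r3:Add2
c6: CDB Mul1=25 | r0:Add1,r1:4,r2:8,r3:Add2
c7: CDB Add2=12 | r0:Add1,r1:4,r2:8,r3:12
c8: - | r0:Add1,r1:4,r2:8,r3:12
c9: - | r0:Add1,r1:4,r2:8,r3:12
c10: - | r0:Add1,r1:4,r2:8,r3:12
c11: CDB Mul2=100 | r0:Add1,r1:4,r2:8,r3:12
c12: - | r0:Add1,r1:4,r2:8,r3:12
c13: CDB Add1=200 | r0:200,r1:4,r2:8,r3:12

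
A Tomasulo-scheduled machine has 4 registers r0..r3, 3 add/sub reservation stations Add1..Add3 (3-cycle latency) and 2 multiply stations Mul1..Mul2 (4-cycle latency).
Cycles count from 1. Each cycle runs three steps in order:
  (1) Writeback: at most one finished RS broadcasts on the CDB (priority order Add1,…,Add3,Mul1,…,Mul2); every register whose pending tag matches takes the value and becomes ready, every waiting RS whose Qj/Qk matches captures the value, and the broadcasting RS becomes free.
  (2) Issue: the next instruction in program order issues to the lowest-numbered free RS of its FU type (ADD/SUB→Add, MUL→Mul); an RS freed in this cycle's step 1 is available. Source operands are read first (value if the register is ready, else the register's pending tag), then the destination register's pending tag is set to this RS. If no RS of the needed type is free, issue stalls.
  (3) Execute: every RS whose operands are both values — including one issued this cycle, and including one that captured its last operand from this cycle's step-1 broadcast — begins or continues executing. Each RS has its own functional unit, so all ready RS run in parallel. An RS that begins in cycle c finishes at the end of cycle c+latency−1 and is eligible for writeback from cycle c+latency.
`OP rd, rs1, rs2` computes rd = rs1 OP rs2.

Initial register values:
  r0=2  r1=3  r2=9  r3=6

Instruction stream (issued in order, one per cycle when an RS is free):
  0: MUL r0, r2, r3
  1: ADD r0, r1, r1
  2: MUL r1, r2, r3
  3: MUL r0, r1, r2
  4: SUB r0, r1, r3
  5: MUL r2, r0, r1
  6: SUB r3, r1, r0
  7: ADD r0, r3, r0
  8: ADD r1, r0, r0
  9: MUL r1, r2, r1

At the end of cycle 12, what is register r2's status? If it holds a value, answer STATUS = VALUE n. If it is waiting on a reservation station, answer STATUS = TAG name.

STATUS = TAG Mul2

cycle 1: issue MUL r0<-Mul1 // r0:Mul1,r1:3,r2:9,r3:6
cycle 2: issue ADD r0<-Add1 // r0:Add1,r1:3,r2:9,r3:6
cycle 3: issue MUL r1<-Mul2 // r0:Add1,r1:Mul2,r2:9,r3:6
cycle 4: stall // r0:Add1,r1:Mul2,r2:9,r3:6
cycle 5: CDB Add1=6; stall // r0:6,r1:Mul2,r2:9,r3:6
cycle 6: CDB Mul1=54; issue MUL r0<-Mul1 // r0:Mul1,r1:Mul2,r2:9,r3:6
cycle 7: CDB Mul2=54; issue SUB r0<-Add1 // r0:Add1,r1:54,r2:9,r3:6
cycle 8: issue MUL r2<-Mul2 // r0:Add1,r1:54,r2:Mul2,r3:6
cycle 9: issue SUB r3<-Add2 // r0:Add1,r1:54,r2:Mul2,r3:Add2
cycle 10: CDB Add1=48; issue ADD r0<-Add1 // r0:Add1,r1:54,r2:Mul2,r3:Add2
cycle 11: CDB Mul1=486; issue ADD r1<-Add3 // r0:Add1,r1:Add3,r2:Mul2,r3:Add2
cycle 12: issue MUL r1<-Mul1 // r0:Add1,r1:Mul1,r2:Mul2,r3:Add2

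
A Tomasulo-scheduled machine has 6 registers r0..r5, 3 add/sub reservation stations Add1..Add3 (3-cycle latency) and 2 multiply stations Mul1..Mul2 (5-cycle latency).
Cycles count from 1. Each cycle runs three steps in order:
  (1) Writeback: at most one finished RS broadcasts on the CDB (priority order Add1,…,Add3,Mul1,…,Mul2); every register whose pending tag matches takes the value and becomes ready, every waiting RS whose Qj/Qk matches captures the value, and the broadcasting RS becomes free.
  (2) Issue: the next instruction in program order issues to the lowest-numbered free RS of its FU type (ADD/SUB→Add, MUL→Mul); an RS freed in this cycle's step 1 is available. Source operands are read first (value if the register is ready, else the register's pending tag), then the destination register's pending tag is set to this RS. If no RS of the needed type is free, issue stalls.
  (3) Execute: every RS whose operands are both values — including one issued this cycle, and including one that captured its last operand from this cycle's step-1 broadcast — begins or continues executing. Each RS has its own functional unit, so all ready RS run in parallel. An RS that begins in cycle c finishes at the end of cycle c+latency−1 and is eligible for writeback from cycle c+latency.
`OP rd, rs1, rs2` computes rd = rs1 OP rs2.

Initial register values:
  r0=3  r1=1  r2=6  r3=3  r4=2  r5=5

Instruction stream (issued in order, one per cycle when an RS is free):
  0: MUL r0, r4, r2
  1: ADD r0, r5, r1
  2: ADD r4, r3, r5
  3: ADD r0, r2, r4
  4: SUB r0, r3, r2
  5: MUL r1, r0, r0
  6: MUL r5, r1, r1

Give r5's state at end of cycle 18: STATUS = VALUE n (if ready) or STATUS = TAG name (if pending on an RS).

STATUS = VALUE 81

cycle 1: issue MUL r0<-Mul1 // r0:Mul1,r1:1,r2:6,r3:3,r4:2,r5:5
cycle 2: issue ADD r0<-Add1 // r0:Add1,r1:1,r2:6,r3:3,r4:2,r5:5
cycle 3: issue ADD r4<-Add2 // r0:Add1,r1:1,r2:6,r3:3,r4:Add2,r5:5
cycle 4: issue ADD r0<-Add3 // r0:Add3,r1:1,r2:6,r3:3,r4:Add2,r5:5
cycle 5: CDB Add1=6; issue SUB r0<-Add1 // r0:Add1,r1:1,r2:6,r3:3,r4:Add2,r5:5
cycle 6: CDB Add2=8; issue MUL r1<-Mul2 // r0:Add1,r1:Mul2,r2:6,r3:3,r4:8,r5:5
cycle 7: CDB Mul1=12; issue MUL r5<-Mul1 // r0:Add1,r1:Mul2,r2:6,r3:3,r4:8,r5:Mul1
cycle 8: CDB Add1=-3 // r0:-3,r1:Mul2,r2:6,r3:3,r4:8,r5:Mul1
cycle 9: CDB Add3=14 // r0:-3,r1:Mul2,r2:6,r3:3,r4:8,r5:Mul1
cycle 10: - // r0:-3,r1:Mul2,r2:6,r3:3,r4:8,r5:Mul1
cycle 11: - // r0:-3,r1:Mul2,r2:6,r3:3,r4:8,r5:Mul1
cycle 12: - // r0:-3,r1:Mul2,r2:6,r3:3,r4:8,r5:Mul1
cycle 13: CDB Mul2=9 // r0:-3,r1:9,r2:6,r3:3,r4:8,r5:Mul1
cycle 14: - // r0:-3,r1:9,r2:6,r3:3,r4:8,r5:Mul1
cycle 15: - // r0:-3,r1:9,r2:6,r3:3,r4:8,r5:Mul1
cycle 16: - // r0:-3,r1:9,r2:6,r3:3,r4:8,r5:Mul1
cycle 17: - // r0:-3,r1:9,r2:6,r3:3,r4:8,r5:Mul1
cycle 18: CDB Mul1=81 // r0:-3,r1:9,r2:6,r3:3,r4:8,r5:81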